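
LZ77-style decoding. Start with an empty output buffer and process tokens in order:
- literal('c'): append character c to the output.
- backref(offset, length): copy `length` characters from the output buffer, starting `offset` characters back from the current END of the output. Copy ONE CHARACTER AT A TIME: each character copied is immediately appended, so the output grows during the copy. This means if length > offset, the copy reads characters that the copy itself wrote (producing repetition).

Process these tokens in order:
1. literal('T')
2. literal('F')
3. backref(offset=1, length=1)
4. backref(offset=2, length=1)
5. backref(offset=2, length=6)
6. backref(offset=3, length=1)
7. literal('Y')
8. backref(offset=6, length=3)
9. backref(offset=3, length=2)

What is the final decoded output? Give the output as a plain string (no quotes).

Answer: TFFFFFFFFFFYFFFFF

Derivation:
Token 1: literal('T'). Output: "T"
Token 2: literal('F'). Output: "TF"
Token 3: backref(off=1, len=1). Copied 'F' from pos 1. Output: "TFF"
Token 4: backref(off=2, len=1). Copied 'F' from pos 1. Output: "TFFF"
Token 5: backref(off=2, len=6) (overlapping!). Copied 'FFFFFF' from pos 2. Output: "TFFFFFFFFF"
Token 6: backref(off=3, len=1). Copied 'F' from pos 7. Output: "TFFFFFFFFFF"
Token 7: literal('Y'). Output: "TFFFFFFFFFFY"
Token 8: backref(off=6, len=3). Copied 'FFF' from pos 6. Output: "TFFFFFFFFFFYFFF"
Token 9: backref(off=3, len=2). Copied 'FF' from pos 12. Output: "TFFFFFFFFFFYFFFFF"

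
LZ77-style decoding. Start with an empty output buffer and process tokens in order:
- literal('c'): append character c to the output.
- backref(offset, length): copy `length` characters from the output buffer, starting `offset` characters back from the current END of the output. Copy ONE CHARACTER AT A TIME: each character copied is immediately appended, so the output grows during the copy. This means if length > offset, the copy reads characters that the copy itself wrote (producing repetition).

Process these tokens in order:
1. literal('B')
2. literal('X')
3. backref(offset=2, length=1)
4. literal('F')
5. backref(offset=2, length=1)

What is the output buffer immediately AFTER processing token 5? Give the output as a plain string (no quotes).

Token 1: literal('B'). Output: "B"
Token 2: literal('X'). Output: "BX"
Token 3: backref(off=2, len=1). Copied 'B' from pos 0. Output: "BXB"
Token 4: literal('F'). Output: "BXBF"
Token 5: backref(off=2, len=1). Copied 'B' from pos 2. Output: "BXBFB"

Answer: BXBFB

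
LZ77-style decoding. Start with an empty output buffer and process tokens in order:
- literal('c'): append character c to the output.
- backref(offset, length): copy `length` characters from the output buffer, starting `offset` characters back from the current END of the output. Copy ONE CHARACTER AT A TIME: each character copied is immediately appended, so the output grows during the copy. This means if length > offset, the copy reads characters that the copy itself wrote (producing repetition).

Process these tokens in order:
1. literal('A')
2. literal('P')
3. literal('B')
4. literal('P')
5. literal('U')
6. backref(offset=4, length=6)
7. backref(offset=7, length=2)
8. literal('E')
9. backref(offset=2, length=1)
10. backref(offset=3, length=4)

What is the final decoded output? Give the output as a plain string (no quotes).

Answer: APBPUPBPUPBUPEPPEPP

Derivation:
Token 1: literal('A'). Output: "A"
Token 2: literal('P'). Output: "AP"
Token 3: literal('B'). Output: "APB"
Token 4: literal('P'). Output: "APBP"
Token 5: literal('U'). Output: "APBPU"
Token 6: backref(off=4, len=6) (overlapping!). Copied 'PBPUPB' from pos 1. Output: "APBPUPBPUPB"
Token 7: backref(off=7, len=2). Copied 'UP' from pos 4. Output: "APBPUPBPUPBUP"
Token 8: literal('E'). Output: "APBPUPBPUPBUPE"
Token 9: backref(off=2, len=1). Copied 'P' from pos 12. Output: "APBPUPBPUPBUPEP"
Token 10: backref(off=3, len=4) (overlapping!). Copied 'PEPP' from pos 12. Output: "APBPUPBPUPBUPEPPEPP"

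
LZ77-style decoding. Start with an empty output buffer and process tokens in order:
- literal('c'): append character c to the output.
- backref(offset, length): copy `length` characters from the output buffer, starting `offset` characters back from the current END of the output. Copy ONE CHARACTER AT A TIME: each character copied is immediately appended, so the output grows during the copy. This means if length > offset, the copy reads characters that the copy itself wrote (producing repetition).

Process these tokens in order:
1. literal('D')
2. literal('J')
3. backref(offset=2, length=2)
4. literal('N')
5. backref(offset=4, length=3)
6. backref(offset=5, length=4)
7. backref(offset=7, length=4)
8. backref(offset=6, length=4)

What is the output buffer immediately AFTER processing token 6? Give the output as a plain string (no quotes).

Answer: DJDJNJDJJNJD

Derivation:
Token 1: literal('D'). Output: "D"
Token 2: literal('J'). Output: "DJ"
Token 3: backref(off=2, len=2). Copied 'DJ' from pos 0. Output: "DJDJ"
Token 4: literal('N'). Output: "DJDJN"
Token 5: backref(off=4, len=3). Copied 'JDJ' from pos 1. Output: "DJDJNJDJ"
Token 6: backref(off=5, len=4). Copied 'JNJD' from pos 3. Output: "DJDJNJDJJNJD"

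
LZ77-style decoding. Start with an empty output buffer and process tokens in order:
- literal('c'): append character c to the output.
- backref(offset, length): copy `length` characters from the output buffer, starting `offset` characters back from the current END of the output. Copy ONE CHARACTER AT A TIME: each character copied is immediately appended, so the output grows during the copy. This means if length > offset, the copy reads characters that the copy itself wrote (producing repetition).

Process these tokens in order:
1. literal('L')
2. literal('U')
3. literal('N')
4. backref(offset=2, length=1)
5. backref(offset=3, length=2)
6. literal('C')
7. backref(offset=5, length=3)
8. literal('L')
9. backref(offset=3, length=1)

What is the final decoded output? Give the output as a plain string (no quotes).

Answer: LUNUUNCNUULU

Derivation:
Token 1: literal('L'). Output: "L"
Token 2: literal('U'). Output: "LU"
Token 3: literal('N'). Output: "LUN"
Token 4: backref(off=2, len=1). Copied 'U' from pos 1. Output: "LUNU"
Token 5: backref(off=3, len=2). Copied 'UN' from pos 1. Output: "LUNUUN"
Token 6: literal('C'). Output: "LUNUUNC"
Token 7: backref(off=5, len=3). Copied 'NUU' from pos 2. Output: "LUNUUNCNUU"
Token 8: literal('L'). Output: "LUNUUNCNUUL"
Token 9: backref(off=3, len=1). Copied 'U' from pos 8. Output: "LUNUUNCNUULU"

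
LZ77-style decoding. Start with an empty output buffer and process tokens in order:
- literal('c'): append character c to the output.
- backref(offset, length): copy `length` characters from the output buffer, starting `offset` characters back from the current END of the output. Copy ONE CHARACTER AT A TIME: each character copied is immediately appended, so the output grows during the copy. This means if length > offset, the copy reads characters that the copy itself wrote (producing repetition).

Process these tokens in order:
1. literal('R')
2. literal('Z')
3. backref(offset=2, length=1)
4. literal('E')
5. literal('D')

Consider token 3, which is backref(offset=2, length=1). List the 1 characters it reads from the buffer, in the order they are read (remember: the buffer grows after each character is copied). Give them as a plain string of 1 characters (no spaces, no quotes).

Token 1: literal('R'). Output: "R"
Token 2: literal('Z'). Output: "RZ"
Token 3: backref(off=2, len=1). Buffer before: "RZ" (len 2)
  byte 1: read out[0]='R', append. Buffer now: "RZR"

Answer: R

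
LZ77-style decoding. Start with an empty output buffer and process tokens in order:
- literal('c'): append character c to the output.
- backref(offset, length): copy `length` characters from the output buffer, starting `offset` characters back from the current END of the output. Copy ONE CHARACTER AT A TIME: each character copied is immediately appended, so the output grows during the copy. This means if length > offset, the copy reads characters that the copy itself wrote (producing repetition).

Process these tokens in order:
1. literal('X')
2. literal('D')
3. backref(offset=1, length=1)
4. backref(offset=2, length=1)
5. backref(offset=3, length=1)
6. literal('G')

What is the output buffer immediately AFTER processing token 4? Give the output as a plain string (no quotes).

Answer: XDDD

Derivation:
Token 1: literal('X'). Output: "X"
Token 2: literal('D'). Output: "XD"
Token 3: backref(off=1, len=1). Copied 'D' from pos 1. Output: "XDD"
Token 4: backref(off=2, len=1). Copied 'D' from pos 1. Output: "XDDD"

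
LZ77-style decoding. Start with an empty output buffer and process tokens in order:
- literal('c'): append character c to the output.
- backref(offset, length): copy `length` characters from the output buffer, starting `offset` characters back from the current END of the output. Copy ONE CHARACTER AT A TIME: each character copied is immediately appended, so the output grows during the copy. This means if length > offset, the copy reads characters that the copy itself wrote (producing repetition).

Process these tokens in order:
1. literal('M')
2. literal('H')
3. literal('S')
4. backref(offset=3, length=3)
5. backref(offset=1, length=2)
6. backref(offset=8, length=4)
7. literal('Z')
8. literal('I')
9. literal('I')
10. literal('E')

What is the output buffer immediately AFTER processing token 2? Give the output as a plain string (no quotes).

Token 1: literal('M'). Output: "M"
Token 2: literal('H'). Output: "MH"

Answer: MH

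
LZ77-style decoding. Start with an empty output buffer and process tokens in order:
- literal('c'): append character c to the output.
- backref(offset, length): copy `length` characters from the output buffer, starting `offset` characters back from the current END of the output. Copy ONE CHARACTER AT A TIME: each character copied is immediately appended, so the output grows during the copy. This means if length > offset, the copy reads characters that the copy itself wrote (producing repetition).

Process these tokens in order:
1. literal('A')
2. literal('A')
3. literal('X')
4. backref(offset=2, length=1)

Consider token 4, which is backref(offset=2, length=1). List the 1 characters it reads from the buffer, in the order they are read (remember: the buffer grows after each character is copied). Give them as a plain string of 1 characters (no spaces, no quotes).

Token 1: literal('A'). Output: "A"
Token 2: literal('A'). Output: "AA"
Token 3: literal('X'). Output: "AAX"
Token 4: backref(off=2, len=1). Buffer before: "AAX" (len 3)
  byte 1: read out[1]='A', append. Buffer now: "AAXA"

Answer: A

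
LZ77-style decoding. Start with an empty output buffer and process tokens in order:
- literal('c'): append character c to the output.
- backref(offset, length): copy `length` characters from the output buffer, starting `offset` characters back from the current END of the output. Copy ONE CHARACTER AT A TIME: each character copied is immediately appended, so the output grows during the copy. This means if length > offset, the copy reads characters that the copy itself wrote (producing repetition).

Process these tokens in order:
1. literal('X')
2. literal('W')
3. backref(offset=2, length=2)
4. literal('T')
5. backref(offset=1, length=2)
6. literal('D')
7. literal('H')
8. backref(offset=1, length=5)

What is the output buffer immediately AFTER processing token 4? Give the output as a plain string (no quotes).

Answer: XWXWT

Derivation:
Token 1: literal('X'). Output: "X"
Token 2: literal('W'). Output: "XW"
Token 3: backref(off=2, len=2). Copied 'XW' from pos 0. Output: "XWXW"
Token 4: literal('T'). Output: "XWXWT"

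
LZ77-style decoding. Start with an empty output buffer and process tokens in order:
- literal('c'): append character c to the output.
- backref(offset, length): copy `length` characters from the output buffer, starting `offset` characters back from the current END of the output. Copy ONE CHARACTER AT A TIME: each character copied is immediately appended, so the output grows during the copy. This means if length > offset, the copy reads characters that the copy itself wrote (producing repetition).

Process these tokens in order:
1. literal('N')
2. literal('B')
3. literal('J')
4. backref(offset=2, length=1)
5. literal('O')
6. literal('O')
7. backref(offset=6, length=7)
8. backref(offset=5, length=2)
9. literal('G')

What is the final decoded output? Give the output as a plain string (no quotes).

Token 1: literal('N'). Output: "N"
Token 2: literal('B'). Output: "NB"
Token 3: literal('J'). Output: "NBJ"
Token 4: backref(off=2, len=1). Copied 'B' from pos 1. Output: "NBJB"
Token 5: literal('O'). Output: "NBJBO"
Token 6: literal('O'). Output: "NBJBOO"
Token 7: backref(off=6, len=7) (overlapping!). Copied 'NBJBOON' from pos 0. Output: "NBJBOONBJBOON"
Token 8: backref(off=5, len=2). Copied 'JB' from pos 8. Output: "NBJBOONBJBOONJB"
Token 9: literal('G'). Output: "NBJBOONBJBOONJBG"

Answer: NBJBOONBJBOONJBG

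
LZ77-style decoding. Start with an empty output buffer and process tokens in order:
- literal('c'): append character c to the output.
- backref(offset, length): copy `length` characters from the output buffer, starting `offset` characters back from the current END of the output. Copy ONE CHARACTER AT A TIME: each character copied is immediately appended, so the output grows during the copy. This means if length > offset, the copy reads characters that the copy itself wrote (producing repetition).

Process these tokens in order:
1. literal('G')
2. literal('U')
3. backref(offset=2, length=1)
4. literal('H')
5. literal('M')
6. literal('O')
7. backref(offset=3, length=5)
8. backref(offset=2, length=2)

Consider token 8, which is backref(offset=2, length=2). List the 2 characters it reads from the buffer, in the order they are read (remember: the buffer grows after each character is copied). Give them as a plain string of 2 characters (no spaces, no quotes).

Token 1: literal('G'). Output: "G"
Token 2: literal('U'). Output: "GU"
Token 3: backref(off=2, len=1). Copied 'G' from pos 0. Output: "GUG"
Token 4: literal('H'). Output: "GUGH"
Token 5: literal('M'). Output: "GUGHM"
Token 6: literal('O'). Output: "GUGHMO"
Token 7: backref(off=3, len=5) (overlapping!). Copied 'HMOHM' from pos 3. Output: "GUGHMOHMOHM"
Token 8: backref(off=2, len=2). Buffer before: "GUGHMOHMOHM" (len 11)
  byte 1: read out[9]='H', append. Buffer now: "GUGHMOHMOHMH"
  byte 2: read out[10]='M', append. Buffer now: "GUGHMOHMOHMHM"

Answer: HM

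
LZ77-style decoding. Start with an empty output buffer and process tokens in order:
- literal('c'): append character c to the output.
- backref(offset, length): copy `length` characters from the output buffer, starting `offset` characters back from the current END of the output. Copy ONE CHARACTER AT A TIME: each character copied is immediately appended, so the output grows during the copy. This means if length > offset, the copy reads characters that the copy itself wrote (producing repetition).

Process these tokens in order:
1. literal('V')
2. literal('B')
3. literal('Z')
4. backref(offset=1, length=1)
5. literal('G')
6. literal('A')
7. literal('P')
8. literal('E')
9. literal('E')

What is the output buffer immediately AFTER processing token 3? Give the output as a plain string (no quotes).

Answer: VBZ

Derivation:
Token 1: literal('V'). Output: "V"
Token 2: literal('B'). Output: "VB"
Token 3: literal('Z'). Output: "VBZ"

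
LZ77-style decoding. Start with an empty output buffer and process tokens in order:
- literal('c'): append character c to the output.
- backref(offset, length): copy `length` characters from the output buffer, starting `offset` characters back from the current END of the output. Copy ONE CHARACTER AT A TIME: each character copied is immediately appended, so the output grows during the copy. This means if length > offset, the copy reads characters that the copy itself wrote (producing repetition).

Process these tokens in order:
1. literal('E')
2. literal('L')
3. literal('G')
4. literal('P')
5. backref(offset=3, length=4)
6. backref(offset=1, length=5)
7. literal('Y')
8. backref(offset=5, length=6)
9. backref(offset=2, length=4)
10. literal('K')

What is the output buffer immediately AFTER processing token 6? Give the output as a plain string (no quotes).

Token 1: literal('E'). Output: "E"
Token 2: literal('L'). Output: "EL"
Token 3: literal('G'). Output: "ELG"
Token 4: literal('P'). Output: "ELGP"
Token 5: backref(off=3, len=4) (overlapping!). Copied 'LGPL' from pos 1. Output: "ELGPLGPL"
Token 6: backref(off=1, len=5) (overlapping!). Copied 'LLLLL' from pos 7. Output: "ELGPLGPLLLLLL"

Answer: ELGPLGPLLLLLL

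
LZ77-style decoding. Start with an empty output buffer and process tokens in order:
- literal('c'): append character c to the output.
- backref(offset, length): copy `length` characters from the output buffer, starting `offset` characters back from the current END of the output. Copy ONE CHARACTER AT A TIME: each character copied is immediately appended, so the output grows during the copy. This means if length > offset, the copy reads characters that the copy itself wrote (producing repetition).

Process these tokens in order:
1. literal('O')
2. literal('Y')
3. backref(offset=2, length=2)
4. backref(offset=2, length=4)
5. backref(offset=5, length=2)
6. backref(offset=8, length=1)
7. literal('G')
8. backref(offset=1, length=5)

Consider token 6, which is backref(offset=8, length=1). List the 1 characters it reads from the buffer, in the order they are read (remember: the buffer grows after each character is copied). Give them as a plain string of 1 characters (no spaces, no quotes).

Token 1: literal('O'). Output: "O"
Token 2: literal('Y'). Output: "OY"
Token 3: backref(off=2, len=2). Copied 'OY' from pos 0. Output: "OYOY"
Token 4: backref(off=2, len=4) (overlapping!). Copied 'OYOY' from pos 2. Output: "OYOYOYOY"
Token 5: backref(off=5, len=2). Copied 'YO' from pos 3. Output: "OYOYOYOYYO"
Token 6: backref(off=8, len=1). Buffer before: "OYOYOYOYYO" (len 10)
  byte 1: read out[2]='O', append. Buffer now: "OYOYOYOYYOO"

Answer: O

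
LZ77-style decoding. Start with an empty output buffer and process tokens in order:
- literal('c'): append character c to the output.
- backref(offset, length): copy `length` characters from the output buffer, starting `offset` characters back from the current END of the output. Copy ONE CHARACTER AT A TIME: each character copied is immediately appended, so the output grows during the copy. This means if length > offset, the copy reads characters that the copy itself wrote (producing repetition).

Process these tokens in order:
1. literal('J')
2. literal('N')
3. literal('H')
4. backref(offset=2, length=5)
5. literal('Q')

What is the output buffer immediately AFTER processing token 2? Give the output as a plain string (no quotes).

Token 1: literal('J'). Output: "J"
Token 2: literal('N'). Output: "JN"

Answer: JN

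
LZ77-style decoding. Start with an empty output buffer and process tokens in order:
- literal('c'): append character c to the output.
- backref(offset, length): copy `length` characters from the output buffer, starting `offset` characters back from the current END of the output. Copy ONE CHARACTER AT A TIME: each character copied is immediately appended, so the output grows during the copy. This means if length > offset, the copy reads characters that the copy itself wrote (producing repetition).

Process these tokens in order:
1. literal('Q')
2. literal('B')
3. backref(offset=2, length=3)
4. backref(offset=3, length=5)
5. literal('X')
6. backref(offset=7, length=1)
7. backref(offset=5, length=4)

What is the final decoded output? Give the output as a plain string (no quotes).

Token 1: literal('Q'). Output: "Q"
Token 2: literal('B'). Output: "QB"
Token 3: backref(off=2, len=3) (overlapping!). Copied 'QBQ' from pos 0. Output: "QBQBQ"
Token 4: backref(off=3, len=5) (overlapping!). Copied 'QBQQB' from pos 2. Output: "QBQBQQBQQB"
Token 5: literal('X'). Output: "QBQBQQBQQBX"
Token 6: backref(off=7, len=1). Copied 'Q' from pos 4. Output: "QBQBQQBQQBXQ"
Token 7: backref(off=5, len=4). Copied 'QQBX' from pos 7. Output: "QBQBQQBQQBXQQQBX"

Answer: QBQBQQBQQBXQQQBX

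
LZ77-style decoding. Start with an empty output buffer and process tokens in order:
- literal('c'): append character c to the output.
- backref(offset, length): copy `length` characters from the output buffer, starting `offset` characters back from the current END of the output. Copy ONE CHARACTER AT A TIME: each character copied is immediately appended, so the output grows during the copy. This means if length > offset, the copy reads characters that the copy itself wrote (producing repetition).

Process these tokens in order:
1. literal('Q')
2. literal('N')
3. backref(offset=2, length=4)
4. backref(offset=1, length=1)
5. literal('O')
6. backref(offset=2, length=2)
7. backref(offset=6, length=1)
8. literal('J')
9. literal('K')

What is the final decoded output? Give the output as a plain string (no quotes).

Answer: QNQNQNNONOQJK

Derivation:
Token 1: literal('Q'). Output: "Q"
Token 2: literal('N'). Output: "QN"
Token 3: backref(off=2, len=4) (overlapping!). Copied 'QNQN' from pos 0. Output: "QNQNQN"
Token 4: backref(off=1, len=1). Copied 'N' from pos 5. Output: "QNQNQNN"
Token 5: literal('O'). Output: "QNQNQNNO"
Token 6: backref(off=2, len=2). Copied 'NO' from pos 6. Output: "QNQNQNNONO"
Token 7: backref(off=6, len=1). Copied 'Q' from pos 4. Output: "QNQNQNNONOQ"
Token 8: literal('J'). Output: "QNQNQNNONOQJ"
Token 9: literal('K'). Output: "QNQNQNNONOQJK"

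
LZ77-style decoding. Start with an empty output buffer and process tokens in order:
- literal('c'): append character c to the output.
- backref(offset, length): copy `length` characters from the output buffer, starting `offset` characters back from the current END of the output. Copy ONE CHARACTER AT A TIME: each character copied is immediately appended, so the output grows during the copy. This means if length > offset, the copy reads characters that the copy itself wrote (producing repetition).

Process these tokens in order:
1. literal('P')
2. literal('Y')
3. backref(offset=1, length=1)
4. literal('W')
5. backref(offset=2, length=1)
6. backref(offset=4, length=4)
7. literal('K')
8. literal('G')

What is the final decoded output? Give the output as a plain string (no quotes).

Token 1: literal('P'). Output: "P"
Token 2: literal('Y'). Output: "PY"
Token 3: backref(off=1, len=1). Copied 'Y' from pos 1. Output: "PYY"
Token 4: literal('W'). Output: "PYYW"
Token 5: backref(off=2, len=1). Copied 'Y' from pos 2. Output: "PYYWY"
Token 6: backref(off=4, len=4). Copied 'YYWY' from pos 1. Output: "PYYWYYYWY"
Token 7: literal('K'). Output: "PYYWYYYWYK"
Token 8: literal('G'). Output: "PYYWYYYWYKG"

Answer: PYYWYYYWYKG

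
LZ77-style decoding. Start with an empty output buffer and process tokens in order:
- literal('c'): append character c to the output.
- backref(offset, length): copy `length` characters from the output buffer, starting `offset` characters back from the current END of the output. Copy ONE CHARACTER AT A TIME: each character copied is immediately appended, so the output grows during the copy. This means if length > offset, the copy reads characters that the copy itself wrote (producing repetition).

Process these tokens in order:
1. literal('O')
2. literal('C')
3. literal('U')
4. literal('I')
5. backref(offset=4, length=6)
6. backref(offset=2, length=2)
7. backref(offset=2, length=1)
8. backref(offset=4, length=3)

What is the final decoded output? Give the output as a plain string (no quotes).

Token 1: literal('O'). Output: "O"
Token 2: literal('C'). Output: "OC"
Token 3: literal('U'). Output: "OCU"
Token 4: literal('I'). Output: "OCUI"
Token 5: backref(off=4, len=6) (overlapping!). Copied 'OCUIOC' from pos 0. Output: "OCUIOCUIOC"
Token 6: backref(off=2, len=2). Copied 'OC' from pos 8. Output: "OCUIOCUIOCOC"
Token 7: backref(off=2, len=1). Copied 'O' from pos 10. Output: "OCUIOCUIOCOCO"
Token 8: backref(off=4, len=3). Copied 'COC' from pos 9. Output: "OCUIOCUIOCOCOCOC"

Answer: OCUIOCUIOCOCOCOC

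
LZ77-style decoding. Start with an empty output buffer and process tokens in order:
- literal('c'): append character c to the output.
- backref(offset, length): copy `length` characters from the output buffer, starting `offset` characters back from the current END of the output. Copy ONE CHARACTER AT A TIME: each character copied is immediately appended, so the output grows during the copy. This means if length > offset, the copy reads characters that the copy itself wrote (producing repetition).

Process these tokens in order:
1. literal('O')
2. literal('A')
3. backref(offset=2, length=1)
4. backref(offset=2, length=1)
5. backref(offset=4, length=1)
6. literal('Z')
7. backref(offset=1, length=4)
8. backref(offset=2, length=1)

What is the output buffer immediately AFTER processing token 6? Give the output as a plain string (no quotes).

Answer: OAOAOZ

Derivation:
Token 1: literal('O'). Output: "O"
Token 2: literal('A'). Output: "OA"
Token 3: backref(off=2, len=1). Copied 'O' from pos 0. Output: "OAO"
Token 4: backref(off=2, len=1). Copied 'A' from pos 1. Output: "OAOA"
Token 5: backref(off=4, len=1). Copied 'O' from pos 0. Output: "OAOAO"
Token 6: literal('Z'). Output: "OAOAOZ"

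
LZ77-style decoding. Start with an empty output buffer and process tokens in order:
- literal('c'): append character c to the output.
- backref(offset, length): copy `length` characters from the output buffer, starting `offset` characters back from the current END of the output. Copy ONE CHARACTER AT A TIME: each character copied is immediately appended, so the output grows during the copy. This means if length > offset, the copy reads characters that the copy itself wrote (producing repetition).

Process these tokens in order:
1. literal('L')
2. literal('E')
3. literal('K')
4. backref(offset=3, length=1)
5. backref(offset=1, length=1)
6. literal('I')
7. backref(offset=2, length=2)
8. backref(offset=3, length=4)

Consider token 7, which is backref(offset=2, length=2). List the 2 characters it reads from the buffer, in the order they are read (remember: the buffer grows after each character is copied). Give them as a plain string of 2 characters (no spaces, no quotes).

Answer: LI

Derivation:
Token 1: literal('L'). Output: "L"
Token 2: literal('E'). Output: "LE"
Token 3: literal('K'). Output: "LEK"
Token 4: backref(off=3, len=1). Copied 'L' from pos 0. Output: "LEKL"
Token 5: backref(off=1, len=1). Copied 'L' from pos 3. Output: "LEKLL"
Token 6: literal('I'). Output: "LEKLLI"
Token 7: backref(off=2, len=2). Buffer before: "LEKLLI" (len 6)
  byte 1: read out[4]='L', append. Buffer now: "LEKLLIL"
  byte 2: read out[5]='I', append. Buffer now: "LEKLLILI"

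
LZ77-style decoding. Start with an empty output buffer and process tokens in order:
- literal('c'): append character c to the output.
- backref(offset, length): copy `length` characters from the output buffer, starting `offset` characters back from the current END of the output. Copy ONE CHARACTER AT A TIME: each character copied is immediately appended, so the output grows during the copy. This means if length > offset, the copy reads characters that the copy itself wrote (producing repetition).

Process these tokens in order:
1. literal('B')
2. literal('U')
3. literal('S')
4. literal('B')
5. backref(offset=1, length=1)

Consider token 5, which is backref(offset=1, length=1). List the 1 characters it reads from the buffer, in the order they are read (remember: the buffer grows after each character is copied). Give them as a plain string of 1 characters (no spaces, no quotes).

Token 1: literal('B'). Output: "B"
Token 2: literal('U'). Output: "BU"
Token 3: literal('S'). Output: "BUS"
Token 4: literal('B'). Output: "BUSB"
Token 5: backref(off=1, len=1). Buffer before: "BUSB" (len 4)
  byte 1: read out[3]='B', append. Buffer now: "BUSBB"

Answer: B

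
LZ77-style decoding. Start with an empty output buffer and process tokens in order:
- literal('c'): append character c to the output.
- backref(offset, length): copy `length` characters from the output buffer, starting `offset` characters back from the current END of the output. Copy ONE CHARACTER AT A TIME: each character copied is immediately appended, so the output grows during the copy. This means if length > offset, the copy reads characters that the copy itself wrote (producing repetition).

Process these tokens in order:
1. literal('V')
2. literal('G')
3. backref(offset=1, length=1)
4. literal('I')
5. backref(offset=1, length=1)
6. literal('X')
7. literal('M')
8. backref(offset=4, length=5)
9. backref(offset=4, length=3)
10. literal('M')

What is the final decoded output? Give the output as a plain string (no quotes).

Token 1: literal('V'). Output: "V"
Token 2: literal('G'). Output: "VG"
Token 3: backref(off=1, len=1). Copied 'G' from pos 1. Output: "VGG"
Token 4: literal('I'). Output: "VGGI"
Token 5: backref(off=1, len=1). Copied 'I' from pos 3. Output: "VGGII"
Token 6: literal('X'). Output: "VGGIIX"
Token 7: literal('M'). Output: "VGGIIXM"
Token 8: backref(off=4, len=5) (overlapping!). Copied 'IIXMI' from pos 3. Output: "VGGIIXMIIXMI"
Token 9: backref(off=4, len=3). Copied 'IXM' from pos 8. Output: "VGGIIXMIIXMIIXM"
Token 10: literal('M'). Output: "VGGIIXMIIXMIIXMM"

Answer: VGGIIXMIIXMIIXMM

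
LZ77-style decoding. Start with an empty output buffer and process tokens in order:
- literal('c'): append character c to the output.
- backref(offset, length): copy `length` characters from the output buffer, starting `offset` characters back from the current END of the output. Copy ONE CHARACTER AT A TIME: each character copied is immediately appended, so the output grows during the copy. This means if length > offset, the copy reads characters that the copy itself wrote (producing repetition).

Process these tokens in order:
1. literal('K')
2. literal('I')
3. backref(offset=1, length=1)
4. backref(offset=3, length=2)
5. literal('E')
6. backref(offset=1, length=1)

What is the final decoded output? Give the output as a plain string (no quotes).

Answer: KIIKIEE

Derivation:
Token 1: literal('K'). Output: "K"
Token 2: literal('I'). Output: "KI"
Token 3: backref(off=1, len=1). Copied 'I' from pos 1. Output: "KII"
Token 4: backref(off=3, len=2). Copied 'KI' from pos 0. Output: "KIIKI"
Token 5: literal('E'). Output: "KIIKIE"
Token 6: backref(off=1, len=1). Copied 'E' from pos 5. Output: "KIIKIEE"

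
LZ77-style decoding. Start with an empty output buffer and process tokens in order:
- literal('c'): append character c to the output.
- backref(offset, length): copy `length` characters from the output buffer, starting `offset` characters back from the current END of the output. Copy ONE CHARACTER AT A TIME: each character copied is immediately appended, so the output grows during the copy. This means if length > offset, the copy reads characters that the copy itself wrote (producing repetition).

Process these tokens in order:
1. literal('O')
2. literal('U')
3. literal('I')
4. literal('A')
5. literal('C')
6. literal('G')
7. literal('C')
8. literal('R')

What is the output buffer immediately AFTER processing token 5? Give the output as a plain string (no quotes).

Token 1: literal('O'). Output: "O"
Token 2: literal('U'). Output: "OU"
Token 3: literal('I'). Output: "OUI"
Token 4: literal('A'). Output: "OUIA"
Token 5: literal('C'). Output: "OUIAC"

Answer: OUIAC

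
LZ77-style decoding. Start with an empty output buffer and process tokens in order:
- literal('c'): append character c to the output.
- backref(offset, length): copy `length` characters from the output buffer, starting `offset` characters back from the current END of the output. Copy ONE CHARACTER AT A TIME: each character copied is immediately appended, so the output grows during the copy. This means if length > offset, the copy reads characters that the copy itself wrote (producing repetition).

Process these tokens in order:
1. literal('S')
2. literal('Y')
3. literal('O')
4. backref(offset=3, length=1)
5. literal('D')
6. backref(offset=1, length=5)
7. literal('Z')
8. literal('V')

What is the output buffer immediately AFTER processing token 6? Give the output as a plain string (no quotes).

Answer: SYOSDDDDDD

Derivation:
Token 1: literal('S'). Output: "S"
Token 2: literal('Y'). Output: "SY"
Token 3: literal('O'). Output: "SYO"
Token 4: backref(off=3, len=1). Copied 'S' from pos 0. Output: "SYOS"
Token 5: literal('D'). Output: "SYOSD"
Token 6: backref(off=1, len=5) (overlapping!). Copied 'DDDDD' from pos 4. Output: "SYOSDDDDDD"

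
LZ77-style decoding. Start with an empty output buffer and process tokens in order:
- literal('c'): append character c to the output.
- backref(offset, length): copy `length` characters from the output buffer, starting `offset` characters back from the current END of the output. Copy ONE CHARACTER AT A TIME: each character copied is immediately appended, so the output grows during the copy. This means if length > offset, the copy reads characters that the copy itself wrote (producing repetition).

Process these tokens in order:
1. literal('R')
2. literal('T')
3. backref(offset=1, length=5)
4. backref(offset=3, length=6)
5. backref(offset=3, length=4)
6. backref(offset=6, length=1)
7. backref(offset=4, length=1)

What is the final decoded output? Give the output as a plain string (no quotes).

Answer: RTTTTTTTTTTTTTTTTTT

Derivation:
Token 1: literal('R'). Output: "R"
Token 2: literal('T'). Output: "RT"
Token 3: backref(off=1, len=5) (overlapping!). Copied 'TTTTT' from pos 1. Output: "RTTTTTT"
Token 4: backref(off=3, len=6) (overlapping!). Copied 'TTTTTT' from pos 4. Output: "RTTTTTTTTTTTT"
Token 5: backref(off=3, len=4) (overlapping!). Copied 'TTTT' from pos 10. Output: "RTTTTTTTTTTTTTTTT"
Token 6: backref(off=6, len=1). Copied 'T' from pos 11. Output: "RTTTTTTTTTTTTTTTTT"
Token 7: backref(off=4, len=1). Copied 'T' from pos 14. Output: "RTTTTTTTTTTTTTTTTTT"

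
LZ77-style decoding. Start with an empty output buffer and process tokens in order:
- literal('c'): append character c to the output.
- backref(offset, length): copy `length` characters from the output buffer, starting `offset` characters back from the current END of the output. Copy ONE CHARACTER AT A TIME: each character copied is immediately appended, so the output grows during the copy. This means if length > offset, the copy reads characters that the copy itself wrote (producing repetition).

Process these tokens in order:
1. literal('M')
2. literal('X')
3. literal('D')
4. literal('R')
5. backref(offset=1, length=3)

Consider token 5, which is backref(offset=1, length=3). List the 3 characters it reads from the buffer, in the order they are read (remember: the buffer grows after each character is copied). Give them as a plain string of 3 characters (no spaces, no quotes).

Token 1: literal('M'). Output: "M"
Token 2: literal('X'). Output: "MX"
Token 3: literal('D'). Output: "MXD"
Token 4: literal('R'). Output: "MXDR"
Token 5: backref(off=1, len=3). Buffer before: "MXDR" (len 4)
  byte 1: read out[3]='R', append. Buffer now: "MXDRR"
  byte 2: read out[4]='R', append. Buffer now: "MXDRRR"
  byte 3: read out[5]='R', append. Buffer now: "MXDRRRR"

Answer: RRR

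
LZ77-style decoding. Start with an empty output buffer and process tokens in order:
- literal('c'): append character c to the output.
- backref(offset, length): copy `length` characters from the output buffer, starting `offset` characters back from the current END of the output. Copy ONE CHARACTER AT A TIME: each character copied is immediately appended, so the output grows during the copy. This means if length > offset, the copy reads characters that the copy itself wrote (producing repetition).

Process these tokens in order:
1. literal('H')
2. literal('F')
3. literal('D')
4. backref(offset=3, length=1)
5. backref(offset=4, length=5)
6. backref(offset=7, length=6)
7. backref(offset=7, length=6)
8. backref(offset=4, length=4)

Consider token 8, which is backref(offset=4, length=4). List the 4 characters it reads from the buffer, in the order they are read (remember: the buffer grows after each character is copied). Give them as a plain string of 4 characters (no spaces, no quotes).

Answer: HHFD

Derivation:
Token 1: literal('H'). Output: "H"
Token 2: literal('F'). Output: "HF"
Token 3: literal('D'). Output: "HFD"
Token 4: backref(off=3, len=1). Copied 'H' from pos 0. Output: "HFDH"
Token 5: backref(off=4, len=5) (overlapping!). Copied 'HFDHH' from pos 0. Output: "HFDHHFDHH"
Token 6: backref(off=7, len=6). Copied 'DHHFDH' from pos 2. Output: "HFDHHFDHHDHHFDH"
Token 7: backref(off=7, len=6). Copied 'HDHHFD' from pos 8. Output: "HFDHHFDHHDHHFDHHDHHFD"
Token 8: backref(off=4, len=4). Buffer before: "HFDHHFDHHDHHFDHHDHHFD" (len 21)
  byte 1: read out[17]='H', append. Buffer now: "HFDHHFDHHDHHFDHHDHHFDH"
  byte 2: read out[18]='H', append. Buffer now: "HFDHHFDHHDHHFDHHDHHFDHH"
  byte 3: read out[19]='F', append. Buffer now: "HFDHHFDHHDHHFDHHDHHFDHHF"
  byte 4: read out[20]='D', append. Buffer now: "HFDHHFDHHDHHFDHHDHHFDHHFD"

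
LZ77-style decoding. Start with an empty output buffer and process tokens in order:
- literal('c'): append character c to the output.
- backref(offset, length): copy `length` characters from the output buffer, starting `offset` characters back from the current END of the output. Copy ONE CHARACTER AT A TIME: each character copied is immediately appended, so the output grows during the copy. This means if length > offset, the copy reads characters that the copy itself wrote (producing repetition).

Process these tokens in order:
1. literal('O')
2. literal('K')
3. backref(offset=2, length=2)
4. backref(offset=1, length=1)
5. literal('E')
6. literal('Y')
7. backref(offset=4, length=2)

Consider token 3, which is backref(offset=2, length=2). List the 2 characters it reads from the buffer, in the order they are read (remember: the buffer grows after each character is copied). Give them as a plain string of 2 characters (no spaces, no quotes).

Token 1: literal('O'). Output: "O"
Token 2: literal('K'). Output: "OK"
Token 3: backref(off=2, len=2). Buffer before: "OK" (len 2)
  byte 1: read out[0]='O', append. Buffer now: "OKO"
  byte 2: read out[1]='K', append. Buffer now: "OKOK"

Answer: OK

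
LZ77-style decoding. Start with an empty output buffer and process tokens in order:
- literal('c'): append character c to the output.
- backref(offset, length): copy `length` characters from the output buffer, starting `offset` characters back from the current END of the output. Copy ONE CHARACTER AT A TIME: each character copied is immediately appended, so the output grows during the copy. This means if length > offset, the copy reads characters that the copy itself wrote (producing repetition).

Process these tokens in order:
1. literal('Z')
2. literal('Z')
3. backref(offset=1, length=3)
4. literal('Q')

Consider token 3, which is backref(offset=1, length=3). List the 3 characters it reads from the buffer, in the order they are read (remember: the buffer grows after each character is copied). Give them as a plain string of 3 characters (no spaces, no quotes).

Answer: ZZZ

Derivation:
Token 1: literal('Z'). Output: "Z"
Token 2: literal('Z'). Output: "ZZ"
Token 3: backref(off=1, len=3). Buffer before: "ZZ" (len 2)
  byte 1: read out[1]='Z', append. Buffer now: "ZZZ"
  byte 2: read out[2]='Z', append. Buffer now: "ZZZZ"
  byte 3: read out[3]='Z', append. Buffer now: "ZZZZZ"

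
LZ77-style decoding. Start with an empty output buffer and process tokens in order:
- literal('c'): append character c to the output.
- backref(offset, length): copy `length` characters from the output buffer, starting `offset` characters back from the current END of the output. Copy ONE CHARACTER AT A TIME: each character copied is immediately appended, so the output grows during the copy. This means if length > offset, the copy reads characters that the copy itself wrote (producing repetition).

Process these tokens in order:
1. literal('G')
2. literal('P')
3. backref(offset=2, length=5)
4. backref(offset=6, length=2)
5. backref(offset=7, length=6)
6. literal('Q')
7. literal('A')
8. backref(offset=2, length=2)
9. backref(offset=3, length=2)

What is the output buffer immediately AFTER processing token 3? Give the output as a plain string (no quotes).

Token 1: literal('G'). Output: "G"
Token 2: literal('P'). Output: "GP"
Token 3: backref(off=2, len=5) (overlapping!). Copied 'GPGPG' from pos 0. Output: "GPGPGPG"

Answer: GPGPGPG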